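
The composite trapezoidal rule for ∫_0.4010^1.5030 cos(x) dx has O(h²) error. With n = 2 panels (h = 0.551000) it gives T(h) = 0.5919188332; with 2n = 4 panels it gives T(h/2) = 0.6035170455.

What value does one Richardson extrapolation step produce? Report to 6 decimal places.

0.607383

r = 2: numerator weight 4, denominator 3.
Weighted: 2.4140681820 − 0.5919188332 = 1.8221493488
Divide by 2^2 − 1 = 3.
1.8221493488 ÷ 3 = 0.6073831163
Gap between inputs: 1.160e-02; correction applied: +0.0038660708.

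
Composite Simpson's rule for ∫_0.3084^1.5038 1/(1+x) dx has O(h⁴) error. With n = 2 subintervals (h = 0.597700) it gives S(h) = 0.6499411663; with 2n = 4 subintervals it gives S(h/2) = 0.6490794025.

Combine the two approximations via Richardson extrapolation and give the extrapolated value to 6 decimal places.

r = 4: numerator weight 16, denominator 15.
2^4×A(h/2) = 10.3852704400; minus A(h) gives 9.7353292737.
Extrapolated: 9.7353292737 / 15 = 0.6490219516
Correction |R − A(h/2)| = 5.745e-05; gap |A(h/2) − A(h)| = 8.618e-04.

0.649022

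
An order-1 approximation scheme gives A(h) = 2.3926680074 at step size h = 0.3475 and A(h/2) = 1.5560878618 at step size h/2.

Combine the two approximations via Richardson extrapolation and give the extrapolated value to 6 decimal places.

0.719508

Error is O(h^1); halving h shrinks it by 2^1 = 2.
2·1.5560878618 = 3.1121757236; subtract 2.3926680074 → 0.7195077162
(2·1.5560878618 − 2.3926680074)/(2 − 1) = 0.7195077162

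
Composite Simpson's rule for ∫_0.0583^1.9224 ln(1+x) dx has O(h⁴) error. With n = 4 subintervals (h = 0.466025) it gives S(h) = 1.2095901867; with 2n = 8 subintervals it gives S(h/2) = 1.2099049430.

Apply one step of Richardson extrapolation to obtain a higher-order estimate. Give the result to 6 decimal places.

1.209926

With r = 4 the leading error scales as h^4, so the weight is 2^4 = 16.
16 × 1.2099049430 = 19.3584790880; subtract 1.2095901867 → 18.1488889013
Denominator 16 − 1 = 15.
Result: 1.2099259268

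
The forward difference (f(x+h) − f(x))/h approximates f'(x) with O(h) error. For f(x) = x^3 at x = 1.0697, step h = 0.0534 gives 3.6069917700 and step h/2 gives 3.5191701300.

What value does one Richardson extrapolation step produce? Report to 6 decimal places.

The method has order 1: 2^1 = 2.
2*3.5191701300 − 3.6069917700 = 3.4313484900
Divide by 2^1 − 1 = 1.
Extrapolated: 3.4313484900 / 1 = 3.4313484900
Shift from A(h/2): −0.0878216400.

3.431348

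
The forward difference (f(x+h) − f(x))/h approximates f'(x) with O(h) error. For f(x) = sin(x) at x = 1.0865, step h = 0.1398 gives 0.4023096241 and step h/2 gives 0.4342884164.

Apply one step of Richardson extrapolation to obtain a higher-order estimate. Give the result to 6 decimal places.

0.466267

Leading term ∝ h^1; use weight 2 = 2^1.
Difference of the inputs: 0.4342884164 − 0.4023096241 = 0.0319787923
Divide by 2^1 − 1 = 1: 0.0319787923/1 = 0.0319787923
R = A(h/2) + (A(h/2) − A(h))/1 = 0.4342884164 + 0.0319787923 = 0.4662672087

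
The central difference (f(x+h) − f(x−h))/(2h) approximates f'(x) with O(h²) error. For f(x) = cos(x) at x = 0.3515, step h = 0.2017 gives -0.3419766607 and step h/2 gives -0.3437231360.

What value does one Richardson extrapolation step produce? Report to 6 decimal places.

r = 2, so 2^r = 4.
Numerator 4·A(h/2) − A(h) = 4·(-0.3437231360) − (-0.3419766607) = -1.0329158833
Divide by 2^2 − 1 = 3.
Result: -0.3443052944

-0.344305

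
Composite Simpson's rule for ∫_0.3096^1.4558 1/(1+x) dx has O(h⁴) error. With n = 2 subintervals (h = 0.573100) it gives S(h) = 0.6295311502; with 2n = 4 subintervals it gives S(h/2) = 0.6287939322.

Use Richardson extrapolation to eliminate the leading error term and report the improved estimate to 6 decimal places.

0.628745

r = 4: numerator weight 16, denominator 15.
16 × 0.6287939322 = 10.0607029152; 10.0607029152 − 0.6295311502 = 9.4311717650
9.4311717650 ÷ 15 = 0.6287447843
Gap between inputs: 7.372e-04; correction applied: −0.0000491479.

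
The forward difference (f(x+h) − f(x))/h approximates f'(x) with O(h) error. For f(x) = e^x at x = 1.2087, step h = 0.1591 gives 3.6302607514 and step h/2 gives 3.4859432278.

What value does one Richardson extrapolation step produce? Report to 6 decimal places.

Leading term ∝ h^1; use weight 2 = 2^1.
Top: 2(3.4859432278) − (3.6302607514) = 3.3416257042
Divide by 2^1 − 1 = 1.
Extrapolated: 3.3416257042 / 1 = 3.3416257042
Correction |R − A(h/2)| = 1.443e-01; gap |A(h/2) − A(h)| = 1.443e-01.

3.341626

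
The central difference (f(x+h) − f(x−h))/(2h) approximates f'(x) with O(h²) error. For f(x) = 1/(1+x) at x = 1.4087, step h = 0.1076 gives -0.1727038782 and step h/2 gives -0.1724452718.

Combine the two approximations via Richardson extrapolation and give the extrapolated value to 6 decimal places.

-0.172359

r = 2, so 2^r = 4.
2^2 × A(h/2) = -0.6897810872; minus A(h) gives -0.5170772090.
Denominator 4 − 1 = 3.
(-0.5170772090) ÷ 3 = -0.1723590697
Gap between inputs: 2.586e-04; correction applied: +0.0000862021.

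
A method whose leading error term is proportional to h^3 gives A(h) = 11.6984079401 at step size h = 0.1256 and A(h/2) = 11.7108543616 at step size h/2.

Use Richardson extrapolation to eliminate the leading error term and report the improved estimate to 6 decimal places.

11.712632

r = 3: numerator weight 8, denominator 7.
Numerator 8*A(h/2) − A(h) = 8*11.7108543616 − 11.6984079401 = 81.9884269527
Extrapolated: 81.9884269527 / 7 = 11.7126324218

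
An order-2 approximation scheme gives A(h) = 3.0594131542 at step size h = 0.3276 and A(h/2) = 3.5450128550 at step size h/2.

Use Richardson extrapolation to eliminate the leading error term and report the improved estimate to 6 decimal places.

3.706879

With r = 2 the leading error scales as h^2, so the weight is 2^2 = 4.
A(h/2) − A(h) = 3.5450128550 − 3.0594131542 = 0.4855997008
Divide by 2^2 − 1 = 3: 0.4855997008/3 = 0.1618665669
R = 3.5450128550 + 0.1618665669 = 3.7068794219
Correction |R − A(h/2)| = 1.619e-01; gap |A(h/2) − A(h)| = 4.856e-01.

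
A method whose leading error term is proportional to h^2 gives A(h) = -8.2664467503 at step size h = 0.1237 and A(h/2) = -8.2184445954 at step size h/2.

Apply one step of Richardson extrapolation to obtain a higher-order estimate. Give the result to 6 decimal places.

-8.202444

r = 2, so 2^r = 4.
4×(-8.2184445954) = -32.8737783816; subtract (-8.2664467503) → -24.6073316313
Divide by 2^2 − 1 = 3.
(4×(-8.2184445954) − (-8.2664467503))/(4 − 1) = -8.2024438771
Gap between inputs: 4.800e-02; correction applied: +0.0160007183.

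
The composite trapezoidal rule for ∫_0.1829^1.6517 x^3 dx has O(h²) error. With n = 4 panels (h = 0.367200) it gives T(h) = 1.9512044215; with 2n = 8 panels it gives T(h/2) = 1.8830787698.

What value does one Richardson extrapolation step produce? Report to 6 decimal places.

1.860370

r = 2: numerator weight 4, denominator 3.
A(h/2) − A(h) = 1.8830787698 − 1.9512044215 = -0.0681256517
Divide by 2^2 − 1 = 3: (-0.0681256517)/3 = -0.0227085506
R = A(h/2) + (A(h/2) − A(h))/3 = 1.8830787698 − 0.0227085506 = 1.8603702192
Gap between inputs: 6.813e-02; correction applied: −0.0227085506.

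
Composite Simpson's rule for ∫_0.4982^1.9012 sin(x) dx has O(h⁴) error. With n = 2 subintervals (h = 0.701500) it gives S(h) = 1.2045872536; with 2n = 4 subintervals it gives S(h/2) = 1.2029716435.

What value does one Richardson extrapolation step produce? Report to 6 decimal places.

1.202864

With r = 4 the leading error scales as h^4, so the weight is 2^4 = 16.
Weighted: 19.2475462960 − 1.2045872536 = 18.0429590424
18.0429590424 ÷ 15 = 1.2028639362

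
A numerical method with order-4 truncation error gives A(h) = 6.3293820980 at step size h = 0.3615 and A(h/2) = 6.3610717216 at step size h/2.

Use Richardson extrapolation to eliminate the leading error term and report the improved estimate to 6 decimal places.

6.363184

With r = 4 the leading error scales as h^4, so the weight is 2^4 = 16.
2^4*A(h/2) = 101.7771475456; minus A(h) gives 95.4477654476.
R = 95.4477654476/15 = 6.3631843632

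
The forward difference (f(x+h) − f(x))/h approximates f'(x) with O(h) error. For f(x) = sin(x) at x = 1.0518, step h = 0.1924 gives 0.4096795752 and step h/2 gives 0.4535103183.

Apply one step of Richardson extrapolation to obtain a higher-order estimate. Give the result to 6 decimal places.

0.497341

Leading term ∝ h^1; use weight 2 = 2^1.
2*0.4535103183 = 0.9070206366; 0.9070206366 − 0.4096795752 = 0.4973410614
(2*0.4535103183 − 0.4096795752)/(2 − 1) = 0.4973410614
Correction |R − A(h/2)| = 4.383e-02; gap |A(h/2) − A(h)| = 4.383e-02.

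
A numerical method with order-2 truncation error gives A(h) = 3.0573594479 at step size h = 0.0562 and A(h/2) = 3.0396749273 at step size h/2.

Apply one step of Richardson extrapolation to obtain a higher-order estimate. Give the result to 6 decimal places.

3.033780

r = 2: numerator weight 4, denominator 3.
4·3.0396749273 − 3.0573594479 = 9.1013402613
9.1013402613 ÷ 3 = 3.0337800871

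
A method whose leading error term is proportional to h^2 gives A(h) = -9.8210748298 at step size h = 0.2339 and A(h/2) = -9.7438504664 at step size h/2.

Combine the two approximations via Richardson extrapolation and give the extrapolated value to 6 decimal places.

-9.718109

r = 2, so 2^r = 4.
Top: 4(-9.7438504664) − (-9.8210748298) = -29.1543270358
(-29.1543270358) ÷ 3 = -9.7181090119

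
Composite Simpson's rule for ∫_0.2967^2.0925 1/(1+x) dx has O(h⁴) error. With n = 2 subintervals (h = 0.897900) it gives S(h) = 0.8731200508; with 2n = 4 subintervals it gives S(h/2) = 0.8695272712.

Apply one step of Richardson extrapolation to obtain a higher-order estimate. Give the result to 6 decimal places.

0.869288

Error is O(h^4); halving h shrinks it by 2^4 = 16.
16·0.8695272712 − 0.8731200508 = 13.0393162884
Denominator 16 − 1 = 15.
R = 13.0393162884/15 = 0.8692877526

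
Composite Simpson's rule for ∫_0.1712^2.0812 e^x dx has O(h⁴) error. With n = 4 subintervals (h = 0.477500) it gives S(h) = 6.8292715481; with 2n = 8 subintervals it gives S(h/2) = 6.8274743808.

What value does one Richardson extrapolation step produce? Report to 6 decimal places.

6.827355

Method order is 4; weight 2^4 = 16.
Weighted: 109.2395900928 − 6.8292715481 = 102.4103185447
102.4103185447 ÷ 15 = 6.8273545696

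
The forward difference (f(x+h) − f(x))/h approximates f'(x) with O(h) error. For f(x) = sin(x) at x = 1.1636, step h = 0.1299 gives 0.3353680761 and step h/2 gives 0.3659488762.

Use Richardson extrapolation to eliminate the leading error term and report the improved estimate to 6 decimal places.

0.396530

Error is O(h^1); halving h shrinks it by 2^1 = 2.
Weighted: 0.7318977524 − 0.3353680761 = 0.3965296763
0.3965296763 ÷ 1 = 0.3965296763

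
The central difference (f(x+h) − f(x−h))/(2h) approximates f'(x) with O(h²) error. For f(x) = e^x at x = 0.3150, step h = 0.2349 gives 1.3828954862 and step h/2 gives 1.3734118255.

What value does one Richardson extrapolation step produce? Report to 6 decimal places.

With r = 2 the leading error scales as h^2, so the weight is 2^2 = 4.
4 × 1.3734118255 − 1.3828954862 = 4.1107518158
Denominator 4 − 1 = 3.
Result: 1.3702506053

1.370251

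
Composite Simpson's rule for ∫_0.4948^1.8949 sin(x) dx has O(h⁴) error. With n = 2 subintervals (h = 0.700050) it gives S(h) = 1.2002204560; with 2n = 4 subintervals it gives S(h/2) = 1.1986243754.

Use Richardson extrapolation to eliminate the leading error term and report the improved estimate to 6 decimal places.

r = 4: numerator weight 16, denominator 15.
2^4 × A(h/2) = 19.1779900064; minus A(h) gives 17.9777695504.
(16 × 1.1986243754 − 1.2002204560)/(16 − 1) = 1.1985179700

1.198518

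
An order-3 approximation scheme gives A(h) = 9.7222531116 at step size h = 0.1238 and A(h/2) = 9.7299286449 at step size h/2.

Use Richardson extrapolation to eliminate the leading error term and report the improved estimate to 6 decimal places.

Order 3 gives 2^r = 8 and 2^r − 1 = 7.
Top: 8(9.7299286449) − (9.7222531116) = 68.1171760476
R = 68.1171760476/7 = 9.7310251497

9.731025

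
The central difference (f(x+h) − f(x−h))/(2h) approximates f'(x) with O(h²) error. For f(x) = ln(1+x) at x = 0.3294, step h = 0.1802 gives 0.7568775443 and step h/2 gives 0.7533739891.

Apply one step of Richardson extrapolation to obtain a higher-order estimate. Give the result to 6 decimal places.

r = 2, so 2^r = 4.
Numerator 4×A(h/2) − A(h) = 4×0.7533739891 − 0.7568775443 = 2.2566184121
Extrapolated: 2.2566184121 / 3 = 0.7522061374

0.752206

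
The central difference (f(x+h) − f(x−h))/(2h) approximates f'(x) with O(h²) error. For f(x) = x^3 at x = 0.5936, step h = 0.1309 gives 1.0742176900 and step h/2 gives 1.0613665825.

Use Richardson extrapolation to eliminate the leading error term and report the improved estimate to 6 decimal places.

1.057083

r = 2: numerator weight 4, denominator 3.
2^2 × A(h/2) = 4.2454663300; minus A(h) gives 3.1712486400.
Extrapolated: 3.1712486400 / 3 = 1.0570828800
Shift from A(h/2): −0.0042837025.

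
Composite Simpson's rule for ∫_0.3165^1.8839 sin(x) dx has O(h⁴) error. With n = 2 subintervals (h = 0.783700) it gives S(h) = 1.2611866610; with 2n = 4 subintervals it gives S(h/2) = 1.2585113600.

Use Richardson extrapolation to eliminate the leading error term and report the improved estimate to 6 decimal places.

The method has order 4: 2^4 = 16.
16×1.2585113600 = 20.1361817600; 20.1361817600 − 1.2611866610 = 18.8749950990
R = 18.8749950990/15 = 1.2583330066

1.258333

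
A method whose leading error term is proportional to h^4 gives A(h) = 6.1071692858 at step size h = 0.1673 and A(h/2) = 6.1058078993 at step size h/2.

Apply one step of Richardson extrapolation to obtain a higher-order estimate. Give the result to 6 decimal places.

Leading term ∝ h^4; use weight 16 = 2^4.
16·6.1058078993 = 97.6929263888; subtract 6.1071692858 → 91.5857571030
91.5857571030 ÷ 15 = 6.1057171402
Shift from A(h/2): −0.0000907591.

6.105717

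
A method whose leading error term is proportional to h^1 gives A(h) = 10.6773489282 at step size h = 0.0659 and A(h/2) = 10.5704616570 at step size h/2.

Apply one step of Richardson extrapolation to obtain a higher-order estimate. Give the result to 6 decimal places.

r = 1, so 2^r = 2.
2·10.5704616570 = 21.1409233140; subtract 10.6773489282 → 10.4635743858
10.4635743858 ÷ 1 = 10.4635743858

10.463574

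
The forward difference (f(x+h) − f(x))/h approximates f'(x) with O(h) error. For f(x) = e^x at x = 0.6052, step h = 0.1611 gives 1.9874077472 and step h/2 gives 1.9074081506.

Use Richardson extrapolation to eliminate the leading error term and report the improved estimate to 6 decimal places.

1.827409

r = 1, so 2^r = 2.
2^1×A(h/2) = 3.8148163012; minus A(h) gives 1.8274085540.
Divide by 2^1 − 1 = 1.
Result: 1.8274085540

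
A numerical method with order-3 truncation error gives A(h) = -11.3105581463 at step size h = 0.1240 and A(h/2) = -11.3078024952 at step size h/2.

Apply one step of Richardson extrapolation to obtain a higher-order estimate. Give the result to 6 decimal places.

Order 3 gives 2^r = 8 and 2^r − 1 = 7.
8×(-11.3078024952) = -90.4624199616; (-90.4624199616) − (-11.3105581463) = -79.1518618153
R = (-79.1518618153)/7 = -11.3074088308

-11.307409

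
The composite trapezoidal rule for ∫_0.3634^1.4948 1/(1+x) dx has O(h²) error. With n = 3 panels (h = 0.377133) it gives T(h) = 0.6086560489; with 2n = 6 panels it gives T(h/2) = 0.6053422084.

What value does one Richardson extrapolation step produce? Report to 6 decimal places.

r = 2, so 2^r = 4.
Numerator 4*A(h/2) − A(h) = 4*0.6053422084 − 0.6086560489 = 1.8127127847
R = 1.8127127847/3 = 0.6042375949
Shift from A(h/2): −0.0011046135.

0.604238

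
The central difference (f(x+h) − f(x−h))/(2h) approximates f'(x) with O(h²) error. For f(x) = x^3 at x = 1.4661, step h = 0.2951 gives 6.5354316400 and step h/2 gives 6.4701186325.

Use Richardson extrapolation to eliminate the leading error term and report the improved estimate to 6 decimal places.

With r = 2 the leading error scales as h^2, so the weight is 2^2 = 4.
4*6.4701186325 = 25.8804745300; subtract 6.5354316400 → 19.3450428900
Extrapolated: 19.3450428900 / 3 = 6.4483476300
Correction |R − A(h/2)| = 2.177e-02; gap |A(h/2) − A(h)| = 6.531e-02.

6.448348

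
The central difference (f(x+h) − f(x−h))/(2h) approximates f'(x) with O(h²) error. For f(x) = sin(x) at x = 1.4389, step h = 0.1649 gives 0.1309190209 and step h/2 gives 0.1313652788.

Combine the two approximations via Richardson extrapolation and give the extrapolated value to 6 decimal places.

Leading term ∝ h^2; use weight 4 = 2^2.
Weighted: 0.5254611152 − 0.1309190209 = 0.3945420943
Divide by 2^2 − 1 = 3.
0.3945420943 ÷ 3 = 0.1315140314

0.131514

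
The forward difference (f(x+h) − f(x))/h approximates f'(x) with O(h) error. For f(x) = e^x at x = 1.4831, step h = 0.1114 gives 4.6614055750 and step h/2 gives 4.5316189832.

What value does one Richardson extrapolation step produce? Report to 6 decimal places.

r = 1: numerator weight 2, denominator 1.
2·4.5316189832 = 9.0632379664; subtract 4.6614055750 → 4.4018323914
R = 4.4018323914/1 = 4.4018323914
Correction |R − A(h/2)| = 1.298e-01; gap |A(h/2) − A(h)| = 1.298e-01.

4.401832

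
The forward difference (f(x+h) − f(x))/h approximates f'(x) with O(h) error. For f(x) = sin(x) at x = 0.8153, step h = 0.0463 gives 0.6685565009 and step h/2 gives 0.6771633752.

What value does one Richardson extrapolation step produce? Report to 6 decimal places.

0.685770

The method has order 1: 2^1 = 2.
2*0.6771633752 = 1.3543267504; 1.3543267504 − 0.6685565009 = 0.6857702495
R = 0.6857702495/1 = 0.6857702495
Shift from A(h/2): +0.0086068743.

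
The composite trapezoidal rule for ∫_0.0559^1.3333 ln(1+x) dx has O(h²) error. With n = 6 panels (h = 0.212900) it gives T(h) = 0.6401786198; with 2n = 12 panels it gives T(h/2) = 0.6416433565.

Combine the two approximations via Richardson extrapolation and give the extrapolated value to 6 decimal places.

0.642132

Order 2 gives 2^r = 4 and 2^r − 1 = 3.
Difference of the inputs: 0.6416433565 − 0.6401786198 = 0.0014647367
Correction (A(h/2) − A(h))/(4 − 1) = 0.0014647367/3 = 0.0004882456
R = A(h/2) + (A(h/2) − A(h))/3 = 0.6416433565 + 0.0004882456 = 0.6421316021
Correction |R − A(h/2)| = 4.882e-04; gap |A(h/2) − A(h)| = 1.465e-03.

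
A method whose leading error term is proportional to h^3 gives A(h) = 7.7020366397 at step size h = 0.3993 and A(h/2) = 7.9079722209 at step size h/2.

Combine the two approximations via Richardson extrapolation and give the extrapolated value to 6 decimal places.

r = 3, so 2^r = 8.
8·7.9079722209 = 63.2637777672; subtract 7.7020366397 → 55.5617411275
Divide by 2^3 − 1 = 7.
55.5617411275 ÷ 7 = 7.9373915896

7.937392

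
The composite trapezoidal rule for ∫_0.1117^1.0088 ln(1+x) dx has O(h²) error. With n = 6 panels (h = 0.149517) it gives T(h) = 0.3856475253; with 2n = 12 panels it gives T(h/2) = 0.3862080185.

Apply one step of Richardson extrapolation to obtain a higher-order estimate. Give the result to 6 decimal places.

r = 2, so 2^r = 4.
A(h/2) − A(h) = 0.3862080185 − 0.3856475253 = 0.0005604932
Divide by 2^2 − 1 = 3: 0.0005604932/3 = 0.0001868311
R = A(h/2) + (A(h/2) − A(h))/3 = 0.3862080185 + 0.0001868311 = 0.3863948496

0.386395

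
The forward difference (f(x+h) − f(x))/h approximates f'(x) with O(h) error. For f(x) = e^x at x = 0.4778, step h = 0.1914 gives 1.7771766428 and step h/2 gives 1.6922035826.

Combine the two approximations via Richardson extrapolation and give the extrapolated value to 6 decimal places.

1.607231

Method order is 1; weight 2^1 = 2.
2·1.6922035826 − 1.7771766428 = 1.6072305224
1.6072305224 ÷ 1 = 1.6072305224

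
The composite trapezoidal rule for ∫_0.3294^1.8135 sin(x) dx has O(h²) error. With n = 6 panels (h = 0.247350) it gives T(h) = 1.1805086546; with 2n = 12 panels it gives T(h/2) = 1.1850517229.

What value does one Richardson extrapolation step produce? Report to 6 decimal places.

1.186566

Method order is 2; weight 2^2 = 4.
Numerator 4 × A(h/2) − A(h) = 4 × 1.1850517229 − 1.1805086546 = 3.5596982370
Divide by 2^2 − 1 = 3.
So the Richardson estimate is 1.1865660790.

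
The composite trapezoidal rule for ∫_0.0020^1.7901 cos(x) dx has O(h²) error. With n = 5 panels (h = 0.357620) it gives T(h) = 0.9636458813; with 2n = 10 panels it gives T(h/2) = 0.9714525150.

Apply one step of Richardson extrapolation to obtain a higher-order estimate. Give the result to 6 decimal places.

r = 2, so 2^r = 4.
A(h/2) − A(h) = 0.9714525150 − 0.9636458813 = 0.0078066337
Divide by 2^2 − 1 = 3: 0.0078066337/3 = 0.0026022112
R = A(h/2) + (A(h/2) − A(h))/3 = 0.9714525150 + 0.0026022112 = 0.9740547262

0.974055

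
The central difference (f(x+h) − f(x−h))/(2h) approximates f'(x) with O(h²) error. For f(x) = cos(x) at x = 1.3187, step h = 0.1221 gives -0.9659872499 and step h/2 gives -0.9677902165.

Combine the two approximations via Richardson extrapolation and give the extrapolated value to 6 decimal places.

r = 2: numerator weight 4, denominator 3.
Weighted: (-3.8711608660) − (-0.9659872499) = -2.9051736161
Denominator 4 − 1 = 3.
So the Richardson estimate is -0.9683912054.
Shift from A(h/2): −0.0006009889.

-0.968391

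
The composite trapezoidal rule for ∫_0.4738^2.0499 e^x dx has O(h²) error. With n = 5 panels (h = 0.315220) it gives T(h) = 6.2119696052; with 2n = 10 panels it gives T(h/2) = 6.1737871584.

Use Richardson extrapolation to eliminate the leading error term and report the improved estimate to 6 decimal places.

6.161060

Error is O(h^2); halving h shrinks it by 2^2 = 4.
4×6.1737871584 = 24.6951486336; 24.6951486336 − 6.2119696052 = 18.4831790284
18.4831790284 ÷ 3 = 6.1610596761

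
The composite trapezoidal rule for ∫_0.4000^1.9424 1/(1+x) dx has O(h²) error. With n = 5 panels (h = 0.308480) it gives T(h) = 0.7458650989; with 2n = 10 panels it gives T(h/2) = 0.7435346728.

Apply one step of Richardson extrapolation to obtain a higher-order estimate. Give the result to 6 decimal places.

Leading term ∝ h^2; use weight 4 = 2^2.
4 × 0.7435346728 = 2.9741386912; 2.9741386912 − 0.7458650989 = 2.2282735923
Divide by 2^2 − 1 = 3.
2.2282735923 ÷ 3 = 0.7427578641

0.742758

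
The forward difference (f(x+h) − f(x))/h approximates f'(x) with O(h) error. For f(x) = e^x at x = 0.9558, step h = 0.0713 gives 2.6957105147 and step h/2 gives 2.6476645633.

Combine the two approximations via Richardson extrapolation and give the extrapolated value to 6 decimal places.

The method has order 1: 2^1 = 2.
2*2.6476645633 − 2.6957105147 = 2.5996186119
Divide by 2^1 − 1 = 1.
2.5996186119 ÷ 1 = 2.5996186119
Correction |R − A(h/2)| = 4.805e-02; gap |A(h/2) − A(h)| = 4.805e-02.

2.599619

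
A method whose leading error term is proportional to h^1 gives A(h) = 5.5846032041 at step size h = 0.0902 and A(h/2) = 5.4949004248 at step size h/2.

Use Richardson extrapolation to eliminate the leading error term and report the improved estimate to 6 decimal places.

5.405198

With r = 1 the leading error scales as h^1, so the weight is 2^1 = 2.
A(h/2) − A(h) = 5.4949004248 − 5.5846032041 = -0.0897027793
Divide by 2^1 − 1 = 1: (-0.0897027793)/1 = -0.0897027793
R = A(h/2) + (A(h/2) − A(h))/1 = 5.4949004248 − 0.0897027793 = 5.4051976455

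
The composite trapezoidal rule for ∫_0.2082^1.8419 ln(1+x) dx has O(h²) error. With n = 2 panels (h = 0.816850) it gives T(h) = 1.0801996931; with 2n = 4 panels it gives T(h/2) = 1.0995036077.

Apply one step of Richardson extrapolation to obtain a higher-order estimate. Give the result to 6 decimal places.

1.105938

With r = 2 the leading error scales as h^2, so the weight is 2^2 = 4.
Top: 4(1.0995036077) − (1.0801996931) = 3.3178147377
(4 × 1.0995036077 − 1.0801996931)/(4 − 1) = 1.1059382459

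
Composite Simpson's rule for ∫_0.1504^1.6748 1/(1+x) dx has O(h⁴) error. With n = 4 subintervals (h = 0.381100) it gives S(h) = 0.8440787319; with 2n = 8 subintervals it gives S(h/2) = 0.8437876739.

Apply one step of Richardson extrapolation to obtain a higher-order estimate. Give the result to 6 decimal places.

0.843768

With r = 4 the leading error scales as h^4, so the weight is 2^4 = 16.
Top: 16(0.8437876739) − (0.8440787319) = 12.6565240505
Divide by 2^4 − 1 = 15.
12.6565240505 ÷ 15 = 0.8437682700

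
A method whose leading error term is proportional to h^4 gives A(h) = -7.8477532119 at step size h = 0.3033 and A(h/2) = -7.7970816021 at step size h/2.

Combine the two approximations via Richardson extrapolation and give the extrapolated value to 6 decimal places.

r = 4: numerator weight 16, denominator 15.
16*(-7.7970816021) = -124.7533056336; subtract (-7.8477532119) → -116.9055524217
Divide by 2^4 − 1 = 15.
So the Richardson estimate is -7.7937034948.

-7.793703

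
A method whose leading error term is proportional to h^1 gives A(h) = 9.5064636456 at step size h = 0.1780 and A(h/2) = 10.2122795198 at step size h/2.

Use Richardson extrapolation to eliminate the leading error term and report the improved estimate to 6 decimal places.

10.918095

The method has order 1: 2^1 = 2.
Numerator 2×A(h/2) − A(h) = 2×10.2122795198 − 9.5064636456 = 10.9180953940
10.9180953940 ÷ 1 = 10.9180953940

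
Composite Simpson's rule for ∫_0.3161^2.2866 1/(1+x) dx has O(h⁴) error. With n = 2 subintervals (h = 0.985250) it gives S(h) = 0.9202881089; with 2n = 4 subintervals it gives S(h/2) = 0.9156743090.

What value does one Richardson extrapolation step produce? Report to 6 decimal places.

0.915367

Order 4 gives 2^r = 16 and 2^r − 1 = 15.
2^4·A(h/2) = 14.6507889440; minus A(h) gives 13.7305008351.
Divide by 2^4 − 1 = 15.
R = 13.7305008351/15 = 0.9153667223
Shift from A(h/2): −0.0003075867.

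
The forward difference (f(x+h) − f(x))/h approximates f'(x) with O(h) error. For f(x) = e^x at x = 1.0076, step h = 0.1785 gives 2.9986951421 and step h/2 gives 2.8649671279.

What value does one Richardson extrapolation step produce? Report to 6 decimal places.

2.731239

r = 1, so 2^r = 2.
Difference of the inputs: 2.8649671279 − 2.9986951421 = -0.1337280142
Divide by 2^1 − 1 = 1: (-0.1337280142)/1 = -0.1337280142
R = 2.8649671279 − 0.1337280142 = 2.7312391137
Shift from A(h/2): −0.1337280142.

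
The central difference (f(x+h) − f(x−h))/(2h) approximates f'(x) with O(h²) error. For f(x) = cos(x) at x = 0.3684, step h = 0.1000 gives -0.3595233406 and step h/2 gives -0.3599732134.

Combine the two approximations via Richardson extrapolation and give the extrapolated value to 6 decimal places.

-0.360123

With r = 2 the leading error scales as h^2, so the weight is 2^2 = 4.
4×(-0.3599732134) = -1.4398928536; subtract (-0.3595233406) → -1.0803695130
Denominator 4 − 1 = 3.
So the Richardson estimate is -0.3601231710.
Shift from A(h/2): −0.0001499576.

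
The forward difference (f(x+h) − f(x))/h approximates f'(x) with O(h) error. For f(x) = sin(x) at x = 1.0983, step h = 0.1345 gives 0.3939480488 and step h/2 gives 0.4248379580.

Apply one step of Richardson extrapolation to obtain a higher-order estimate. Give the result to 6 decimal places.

0.455728

Leading term ∝ h^1; use weight 2 = 2^1.
2·0.4248379580 − 0.3939480488 = 0.4557278672
(2·0.4248379580 − 0.3939480488)/(2 − 1) = 0.4557278672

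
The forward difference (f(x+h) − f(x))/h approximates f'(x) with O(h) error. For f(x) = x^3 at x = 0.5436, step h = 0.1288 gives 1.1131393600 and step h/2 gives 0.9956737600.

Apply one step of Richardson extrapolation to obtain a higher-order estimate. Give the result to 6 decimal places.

Method order is 1; weight 2^1 = 2.
2×0.9956737600 = 1.9913475200; 1.9913475200 − 1.1131393600 = 0.8782081600
(2×0.9956737600 − 1.1131393600)/(2 − 1) = 0.8782081600
Gap between inputs: 1.175e-01; correction applied: −0.1174656000.

0.878208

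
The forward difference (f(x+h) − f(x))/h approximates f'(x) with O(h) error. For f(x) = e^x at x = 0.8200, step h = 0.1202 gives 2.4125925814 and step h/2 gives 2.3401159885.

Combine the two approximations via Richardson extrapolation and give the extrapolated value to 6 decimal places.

2.267639

Order 1 gives 2^r = 2 and 2^r − 1 = 1.
Numerator 2·A(h/2) − A(h) = 2·2.3401159885 − 2.4125925814 = 2.2676393956
Divide by 2^1 − 1 = 1.
Extrapolated: 2.2676393956 / 1 = 2.2676393956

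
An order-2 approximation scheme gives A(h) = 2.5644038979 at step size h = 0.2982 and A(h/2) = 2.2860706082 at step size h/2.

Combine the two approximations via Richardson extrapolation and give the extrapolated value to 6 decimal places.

2.193293

Error is O(h^2); halving h shrinks it by 2^2 = 4.
2^2·A(h/2) = 9.1442824328; minus A(h) gives 6.5798785349.
Denominator 4 − 1 = 3.
Extrapolated: 6.5798785349 / 3 = 2.1932928450
Shift from A(h/2): −0.0927777632.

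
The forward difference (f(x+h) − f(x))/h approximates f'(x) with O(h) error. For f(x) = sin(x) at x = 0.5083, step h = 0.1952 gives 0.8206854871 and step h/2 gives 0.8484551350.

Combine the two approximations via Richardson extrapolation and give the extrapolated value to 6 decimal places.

0.876225

The method has order 1: 2^1 = 2.
Numerator 2·A(h/2) − A(h) = 2·0.8484551350 − 0.8206854871 = 0.8762247829
0.8762247829 ÷ 1 = 0.8762247829
Correction |R − A(h/2)| = 2.777e-02; gap |A(h/2) − A(h)| = 2.777e-02.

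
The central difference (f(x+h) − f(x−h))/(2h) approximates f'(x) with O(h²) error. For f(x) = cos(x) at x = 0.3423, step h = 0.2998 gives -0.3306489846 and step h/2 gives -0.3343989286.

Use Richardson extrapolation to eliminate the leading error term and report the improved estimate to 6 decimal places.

r = 2, so 2^r = 4.
4 × (-0.3343989286) − (-0.3306489846) = -1.0069467298
Denominator 4 − 1 = 3.
Result: -0.3356489099

-0.335649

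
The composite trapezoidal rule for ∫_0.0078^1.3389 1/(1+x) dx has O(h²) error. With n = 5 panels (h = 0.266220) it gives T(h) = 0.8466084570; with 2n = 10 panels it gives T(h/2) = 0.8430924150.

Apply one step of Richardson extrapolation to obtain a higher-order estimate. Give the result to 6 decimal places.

The method has order 2: 2^2 = 4.
A(h/2) − A(h) = 0.8430924150 − 0.8466084570 = -0.0035160420
Divide by 2^2 − 1 = 3: (-0.0035160420)/3 = -0.0011720140
R = A(h/2) + (A(h/2) − A(h))/3 = 0.8430924150 − 0.0011720140 = 0.8419204010
Gap between inputs: 3.516e-03; correction applied: −0.0011720140.

0.841920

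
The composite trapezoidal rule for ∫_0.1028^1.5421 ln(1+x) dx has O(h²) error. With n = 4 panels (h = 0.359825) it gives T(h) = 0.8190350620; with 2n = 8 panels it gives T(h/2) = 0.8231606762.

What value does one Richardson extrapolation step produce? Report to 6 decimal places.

With r = 2 the leading error scales as h^2, so the weight is 2^2 = 4.
Difference of the inputs: 0.8231606762 − 0.8190350620 = 0.0041256142
Divide by 2^2 − 1 = 3: 0.0041256142/3 = 0.0013752047
R = 0.8231606762 + 0.0013752047 = 0.8245358809
Shift from A(h/2): +0.0013752047.

0.824536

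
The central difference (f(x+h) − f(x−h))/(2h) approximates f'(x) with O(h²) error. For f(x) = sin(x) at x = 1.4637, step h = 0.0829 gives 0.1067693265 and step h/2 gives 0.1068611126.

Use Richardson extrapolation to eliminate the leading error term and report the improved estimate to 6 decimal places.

0.106892

Error is O(h^2); halving h shrinks it by 2^2 = 4.
Top: 4(0.1068611126) − (0.1067693265) = 0.3206751239
Denominator 4 − 1 = 3.
0.3206751239 ÷ 3 = 0.1068917080
Correction |R − A(h/2)| = 3.060e-05; gap |A(h/2) − A(h)| = 9.179e-05.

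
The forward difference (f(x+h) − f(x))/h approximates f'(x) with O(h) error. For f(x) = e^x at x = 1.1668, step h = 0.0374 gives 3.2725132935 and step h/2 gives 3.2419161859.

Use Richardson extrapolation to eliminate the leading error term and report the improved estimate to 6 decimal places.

With r = 1 the leading error scales as h^1, so the weight is 2^1 = 2.
Numerator 2×A(h/2) − A(h) = 2×3.2419161859 − 3.2725132935 = 3.2113190783
Denominator 2 − 1 = 1.
3.2113190783 ÷ 1 = 3.2113190783
Correction |R − A(h/2)| = 3.060e-02; gap |A(h/2) − A(h)| = 3.060e-02.

3.211319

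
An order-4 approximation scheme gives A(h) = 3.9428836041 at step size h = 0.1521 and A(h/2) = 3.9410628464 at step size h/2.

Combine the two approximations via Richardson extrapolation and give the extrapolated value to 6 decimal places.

3.940941

The method has order 4: 2^4 = 16.
Weighted: 63.0570055424 − 3.9428836041 = 59.1141219383
Denominator 16 − 1 = 15.
Extrapolated: 59.1141219383 / 15 = 3.9409414626
Correction |R − A(h/2)| = 1.214e-04; gap |A(h/2) − A(h)| = 1.821e-03.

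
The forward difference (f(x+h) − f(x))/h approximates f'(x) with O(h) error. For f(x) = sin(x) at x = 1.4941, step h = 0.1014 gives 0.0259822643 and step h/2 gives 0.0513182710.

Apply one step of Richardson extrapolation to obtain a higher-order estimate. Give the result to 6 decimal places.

0.076654

Leading term ∝ h^1; use weight 2 = 2^1.
A(h/2) − A(h) = 0.0513182710 − 0.0259822643 = 0.0253360067
Divide by 2^1 − 1 = 1: 0.0253360067/1 = 0.0253360067
R = 0.0513182710 + 0.0253360067 = 0.0766542777
Gap between inputs: 2.534e-02; correction applied: +0.0253360067.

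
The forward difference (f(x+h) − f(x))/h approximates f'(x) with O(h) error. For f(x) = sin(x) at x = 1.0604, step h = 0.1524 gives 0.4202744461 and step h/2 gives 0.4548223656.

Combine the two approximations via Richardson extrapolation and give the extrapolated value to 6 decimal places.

r = 1, so 2^r = 2.
Difference of the inputs: 0.4548223656 − 0.4202744461 = 0.0345479195
Divide by 2^1 − 1 = 1: 0.0345479195/1 = 0.0345479195
R = 0.4548223656 + 0.0345479195 = 0.4893702851
Correction |R − A(h/2)| = 3.455e-02; gap |A(h/2) − A(h)| = 3.455e-02.

0.489370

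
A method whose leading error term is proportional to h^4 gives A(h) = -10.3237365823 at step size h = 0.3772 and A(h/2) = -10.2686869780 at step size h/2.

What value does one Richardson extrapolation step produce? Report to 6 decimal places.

Order 4 gives 2^r = 16 and 2^r − 1 = 15.
Top: 16(-10.2686869780) − (-10.3237365823) = -153.9752550657
Extrapolated: (-153.9752550657) / 15 = -10.2650170044

-10.265017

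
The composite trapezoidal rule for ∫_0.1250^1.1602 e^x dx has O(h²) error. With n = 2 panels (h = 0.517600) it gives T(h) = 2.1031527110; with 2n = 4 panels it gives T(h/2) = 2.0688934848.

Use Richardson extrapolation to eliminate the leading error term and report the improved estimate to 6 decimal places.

With r = 2 the leading error scales as h^2, so the weight is 2^2 = 4.
Numerator 4·A(h/2) − A(h) = 4·2.0688934848 − 2.1031527110 = 6.1724212282
Extrapolated: 6.1724212282 / 3 = 2.0574737427
Gap between inputs: 3.426e-02; correction applied: −0.0114197421.

2.057474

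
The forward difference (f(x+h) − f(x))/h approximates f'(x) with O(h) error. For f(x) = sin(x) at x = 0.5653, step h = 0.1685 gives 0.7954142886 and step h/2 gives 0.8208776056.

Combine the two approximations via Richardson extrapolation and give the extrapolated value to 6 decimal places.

0.846341

r = 1: numerator weight 2, denominator 1.
Top: 2(0.8208776056) − (0.7954142886) = 0.8463409226
Divide by 2^1 − 1 = 1.
Result: 0.8463409226
Gap between inputs: 2.546e-02; correction applied: +0.0254633170.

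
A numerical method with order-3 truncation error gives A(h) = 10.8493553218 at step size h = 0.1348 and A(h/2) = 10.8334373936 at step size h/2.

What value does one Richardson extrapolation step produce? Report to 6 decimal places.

10.831163

The method has order 3: 2^3 = 8.
8*10.8334373936 = 86.6674991488; 86.6674991488 − 10.8493553218 = 75.8181438270
Extrapolated: 75.8181438270 / 7 = 10.8311634039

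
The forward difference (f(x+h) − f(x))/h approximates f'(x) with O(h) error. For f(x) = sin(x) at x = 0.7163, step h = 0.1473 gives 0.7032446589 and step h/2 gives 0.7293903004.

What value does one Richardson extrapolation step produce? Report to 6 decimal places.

Error is O(h^1); halving h shrinks it by 2^1 = 2.
2 × 0.7293903004 = 1.4587806008; 1.4587806008 − 0.7032446589 = 0.7555359419
Divide by 2^1 − 1 = 1.
Result: 0.7555359419
Shift from A(h/2): +0.0261456415.

0.755536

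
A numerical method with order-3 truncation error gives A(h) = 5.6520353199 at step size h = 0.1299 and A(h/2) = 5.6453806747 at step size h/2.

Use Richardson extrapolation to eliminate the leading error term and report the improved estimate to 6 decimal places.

With r = 3 the leading error scales as h^3, so the weight is 2^3 = 8.
8 × 5.6453806747 = 45.1630453976; subtract 5.6520353199 → 39.5110100777
Denominator 8 − 1 = 7.
39.5110100777 ÷ 7 = 5.6444300111
Correction |R − A(h/2)| = 9.507e-04; gap |A(h/2) − A(h)| = 6.655e-03.

5.644430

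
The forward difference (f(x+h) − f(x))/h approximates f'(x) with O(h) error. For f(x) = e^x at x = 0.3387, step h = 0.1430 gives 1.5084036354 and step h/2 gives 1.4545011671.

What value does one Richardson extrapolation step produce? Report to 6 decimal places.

r = 1: numerator weight 2, denominator 1.
Weighted: 2.9090023342 − 1.5084036354 = 1.4005986988
R = 1.4005986988/1 = 1.4005986988
Gap between inputs: 5.390e-02; correction applied: −0.0539024683.

1.400599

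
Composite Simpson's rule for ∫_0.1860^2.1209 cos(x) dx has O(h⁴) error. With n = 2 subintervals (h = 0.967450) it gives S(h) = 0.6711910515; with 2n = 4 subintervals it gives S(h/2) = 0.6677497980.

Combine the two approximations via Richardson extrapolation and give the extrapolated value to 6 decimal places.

0.667520

r = 4: numerator weight 16, denominator 15.
Numerator 16·A(h/2) − A(h) = 16·0.6677497980 − 0.6711910515 = 10.0128057165
Divide by 2^4 − 1 = 15.
(16·0.6677497980 − 0.6711910515)/(16 − 1) = 0.6675203811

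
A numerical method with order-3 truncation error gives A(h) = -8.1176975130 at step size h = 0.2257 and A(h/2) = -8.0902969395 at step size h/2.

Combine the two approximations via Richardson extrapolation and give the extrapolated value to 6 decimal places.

-8.086383

With r = 3 the leading error scales as h^3, so the weight is 2^3 = 8.
2^3 × A(h/2) = -64.7223755160; minus A(h) gives -56.6046780030.
Divide by 2^3 − 1 = 7.
Result: -8.0863825719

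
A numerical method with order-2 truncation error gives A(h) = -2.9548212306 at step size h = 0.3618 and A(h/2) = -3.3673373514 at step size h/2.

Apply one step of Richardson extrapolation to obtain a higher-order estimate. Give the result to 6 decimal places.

-3.504843

Error is O(h^2); halving h shrinks it by 2^2 = 4.
Difference of the inputs: -3.3673373514 − (-2.9548212306) = -0.4125161208
Divide by 2^2 − 1 = 3: (-0.4125161208)/3 = -0.1375053736
R = -3.3673373514 − 0.1375053736 = -3.5048427250
Shift from A(h/2): −0.1375053736.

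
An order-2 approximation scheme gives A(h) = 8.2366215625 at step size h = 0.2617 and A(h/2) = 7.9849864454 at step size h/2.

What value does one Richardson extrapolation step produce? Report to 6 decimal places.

r = 2: numerator weight 4, denominator 3.
2^2·A(h/2) = 31.9399457816; minus A(h) gives 23.7033242191.
Denominator 4 − 1 = 3.
R = 23.7033242191/3 = 7.9011080730
Gap between inputs: 2.516e-01; correction applied: −0.0838783724.

7.901108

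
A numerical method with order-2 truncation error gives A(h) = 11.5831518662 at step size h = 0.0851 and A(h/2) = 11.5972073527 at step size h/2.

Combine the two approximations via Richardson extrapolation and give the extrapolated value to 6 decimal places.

11.601893

Error is O(h^2); halving h shrinks it by 2^2 = 4.
4*11.5972073527 = 46.3888294108; 46.3888294108 − 11.5831518662 = 34.8056775446
Denominator 4 − 1 = 3.
R = 34.8056775446/3 = 11.6018925149
Correction |R − A(h/2)| = 4.685e-03; gap |A(h/2) − A(h)| = 1.406e-02.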